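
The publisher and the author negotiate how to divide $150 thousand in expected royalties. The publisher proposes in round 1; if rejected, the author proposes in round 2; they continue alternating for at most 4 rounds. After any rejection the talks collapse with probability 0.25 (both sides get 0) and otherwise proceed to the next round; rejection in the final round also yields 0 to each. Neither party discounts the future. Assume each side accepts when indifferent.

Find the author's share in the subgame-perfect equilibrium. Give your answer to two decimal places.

By backward induction:
Round 4 (the author proposes): the publisher will accept anything ≥ 0, so the author offers 0 and keeps 150.
Round 3 (the publisher proposes): rejecting gives the author an expected 0.75 × 150 = 112.5, so the publisher offers 112.5, keeping 37.5.
Round 2 (the author proposes): rejecting gives the publisher an expected 0.75 × 37.5 = 28.125, so the author offers 28.125, keeping 121.875.
Round 1 (the publisher proposes): rejecting gives the author an expected 0.75 × 121.875 = 91.40625, so the publisher offers 91.40625, keeping 58.59375.

91.41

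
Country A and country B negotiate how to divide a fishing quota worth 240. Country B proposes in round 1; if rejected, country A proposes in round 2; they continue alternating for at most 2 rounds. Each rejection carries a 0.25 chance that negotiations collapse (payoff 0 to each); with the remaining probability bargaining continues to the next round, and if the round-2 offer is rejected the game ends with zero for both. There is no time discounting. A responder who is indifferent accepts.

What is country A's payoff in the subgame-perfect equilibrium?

180

By backward induction:
Round 2 (country A proposes): rejection yields 0 for country B; country A offers 0 and keeps 240.
Round 1 (country B proposes): rejecting gives country A an expected 0.75 × 240 = 180. Country B offers 180 and keeps 240 − 180 = 60.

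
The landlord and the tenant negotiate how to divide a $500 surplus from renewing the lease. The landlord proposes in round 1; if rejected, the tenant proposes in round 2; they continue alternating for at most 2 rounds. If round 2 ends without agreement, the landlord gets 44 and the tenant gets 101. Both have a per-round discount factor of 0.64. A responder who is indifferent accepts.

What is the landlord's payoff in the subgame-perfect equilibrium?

Round 2 (the tenant proposes): the landlord gets 44 if talks fail, so the tenant offers 44 and keeps 456.
Round 1 (the landlord proposes): the tenant can get 456 next round, worth 0.64 × 456 = 291.84 now, so the landlord offers 291.84, keeping 208.16.

208.16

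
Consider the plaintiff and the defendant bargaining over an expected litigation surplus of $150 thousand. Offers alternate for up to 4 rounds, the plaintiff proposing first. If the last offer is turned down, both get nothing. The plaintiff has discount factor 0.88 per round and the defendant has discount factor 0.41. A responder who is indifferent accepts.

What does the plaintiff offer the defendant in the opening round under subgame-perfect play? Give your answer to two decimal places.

By backward induction:
Round 4 (the defendant proposes): rejection yields 0 for the plaintiff; the defendant offers 0 and keeps 150.
Round 3 (the plaintiff proposes): the defendant can get 150 next round, worth 0.41 × 150 = 61.5 now, so the plaintiff offers 61.5, keeping 88.5.
Round 2 (the defendant proposes): the plaintiff can get 88.5 next round, worth 0.88 × 88.5 = 77.88 now. The defendant offers 77.88 and keeps 150 − 77.88 = 72.12.
Round 1 (the plaintiff proposes): the defendant can get 72.12 next round, worth 0.41 × 72.12 = 29.5692 now. The plaintiff offers 29.5692 and keeps 150 − 29.5692 = 120.4308.

29.57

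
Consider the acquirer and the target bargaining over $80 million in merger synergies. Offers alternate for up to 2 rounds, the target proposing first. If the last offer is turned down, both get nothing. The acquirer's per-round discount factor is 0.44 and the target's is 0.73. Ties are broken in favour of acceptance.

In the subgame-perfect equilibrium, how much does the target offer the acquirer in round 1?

35.2

Round 2 (the acquirer proposes): the target will accept anything ≥ 0, so the acquirer offers 0 and keeps 80.
Round 1 (the target proposes): the acquirer can get 80 next round, worth 0.44 × 80 = 35.2 now. The target offers 35.2 and keeps 80 − 35.2 = 44.8.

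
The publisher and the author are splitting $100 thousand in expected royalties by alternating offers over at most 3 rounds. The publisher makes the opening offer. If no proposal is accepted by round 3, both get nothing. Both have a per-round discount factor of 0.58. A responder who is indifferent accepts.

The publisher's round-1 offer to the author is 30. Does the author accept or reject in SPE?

Accept

Round 3 (the publisher proposes): rejection yields 0 for the author; the publisher offers 0 and keeps 100.
Round 2 (the author proposes): the publisher can get 100 next round, worth 0.58 × 100 = 58 now, so the author offers 58, keeping 42.
So by rejecting in round 1, the author gets 42 next round, worth 0.58 × 42 = 24.36 now.
Offer 30 ≥ 24.36, so the author accepts.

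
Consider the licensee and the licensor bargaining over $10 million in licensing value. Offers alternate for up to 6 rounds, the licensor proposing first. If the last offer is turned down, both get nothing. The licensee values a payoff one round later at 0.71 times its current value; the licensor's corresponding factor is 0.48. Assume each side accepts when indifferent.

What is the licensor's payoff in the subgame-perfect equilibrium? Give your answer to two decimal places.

4.23

Work backward from the last round.
Round 6 (the licensee proposes): the licensor will accept anything ≥ 0, so the licensee offers 0 and keeps 10.
Round 5 (the licensor proposes): the licensee can get 10 next round, worth 0.71 × 10 = 7.1 now, so the licensor offers 7.1, keeping 2.9.
Round 4 (the licensee proposes): the licensor can get 2.9 next round, worth 0.48 × 2.9 = 1.392 now, so the licensee offers 1.392, keeping 8.608.
Round 3 (the licensor proposes): the licensee can get 8.608 next round, worth 0.71 × 8.608 = 6.11168 now. The licensor offers 6.11168 and keeps 10 − 6.11168 = 3.88832.
Round 2 (the licensee proposes): the licensor can get 3.88832 next round, worth 0.48 × 3.88832 = 1.8663936 now, so the licensee offers 1.8663936, keeping 8.1336064.
Round 1 (the licensor proposes): the licensee can get 8.1336064 next round, worth 0.71 × 8.1336064 = 5.774860544 now. The licensor offers 5.774860544 and keeps 10 − 5.774860544 = 4.225139456.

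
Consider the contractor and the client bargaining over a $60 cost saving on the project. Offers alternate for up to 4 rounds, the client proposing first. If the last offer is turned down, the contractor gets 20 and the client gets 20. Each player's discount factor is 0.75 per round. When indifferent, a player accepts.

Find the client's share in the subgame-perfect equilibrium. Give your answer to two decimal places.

Round 4 (the contractor proposes): the client gets 20 if talks fail, so the contractor offers 20 and keeps 40.
Round 3 (the client proposes): the contractor can get 40 next round, worth 0.75 × 40 = 30 now. The client offers 30 and keeps 60 − 30 = 30.
Round 2 (the contractor proposes): the client can get 30 next round, worth 0.75 × 30 = 22.5 now, so the contractor offers 22.5, keeping 37.5.
Round 1 (the client proposes): the contractor can get 37.5 next round, worth 0.75 × 37.5 = 28.125 now. The client offers 28.125 and keeps 60 − 28.125 = 31.875.

31.88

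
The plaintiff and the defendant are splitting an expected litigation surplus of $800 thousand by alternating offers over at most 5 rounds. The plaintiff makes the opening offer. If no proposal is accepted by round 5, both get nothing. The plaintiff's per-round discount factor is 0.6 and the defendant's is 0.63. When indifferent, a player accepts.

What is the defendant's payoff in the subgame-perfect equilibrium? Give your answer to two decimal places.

By backward induction:
Round 5 (the plaintiff proposes): rejection yields 0 for the defendant; the plaintiff offers 0 and keeps 800.
Round 4 (the defendant proposes): the plaintiff can get 800 next round, worth 0.6 × 800 = 480 now. The defendant offers 480 and keeps 800 − 480 = 320.
Round 3 (the plaintiff proposes): the defendant can get 320 next round, worth 0.63 × 320 = 201.6 now, so the plaintiff offers 201.6, keeping 598.4.
Round 2 (the defendant proposes): the plaintiff can get 598.4 next round, worth 0.6 × 598.4 = 359.04 now, so the defendant offers 359.04, keeping 440.96.
Round 1 (the plaintiff proposes): the defendant can get 440.96 next round, worth 0.63 × 440.96 = 277.8048 now. The plaintiff offers 277.8048 and keeps 800 − 277.8048 = 522.1952.

277.80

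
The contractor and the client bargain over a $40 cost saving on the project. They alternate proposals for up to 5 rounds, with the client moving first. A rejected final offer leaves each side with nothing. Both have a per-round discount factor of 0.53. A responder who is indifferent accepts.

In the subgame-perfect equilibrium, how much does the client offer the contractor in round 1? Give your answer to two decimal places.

12.76

Round 5 (the client proposes): rejection yields 0 for the contractor; the client offers 0 and keeps 40.
Round 4 (the contractor proposes): the client can get 40 next round, worth 0.53 × 40 = 21.2 now; the contractor offers that and keeps 18.8.
Round 3 (the client proposes): the contractor can get 18.8 next round, worth 0.53 × 18.8 = 9.964 now. The client offers 9.964 and keeps 40 − 9.964 = 30.036.
Round 2 (the contractor proposes): the client can get 30.036 next round, worth 0.53 × 30.036 = 15.91908 now; the contractor offers that and keeps 24.08092.
Round 1 (the client proposes): the contractor can get 24.08092 next round, worth 0.53 × 24.08092 = 12.7628876 now. The client offers 12.7628876 and keeps 40 − 12.7628876 = 27.2371124.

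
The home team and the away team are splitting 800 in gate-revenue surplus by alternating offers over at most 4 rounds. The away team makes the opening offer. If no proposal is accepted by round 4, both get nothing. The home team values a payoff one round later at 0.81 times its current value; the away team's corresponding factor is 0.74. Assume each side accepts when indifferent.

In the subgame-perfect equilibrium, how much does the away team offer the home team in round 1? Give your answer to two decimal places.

Round 4 (the home team proposes): the away team will accept anything ≥ 0, so the home team offers 0 and keeps 800.
Round 3 (the away team proposes): the home team can get 800 next round, worth 0.81 × 800 = 648 now; the away team offers that and keeps 152.
Round 2 (the home team proposes): the away team can get 152 next round, worth 0.74 × 152 = 112.48 now. The home team offers 112.48 and keeps 800 − 112.48 = 687.52.
Round 1 (the away team proposes): the home team can get 687.52 next round, worth 0.81 × 687.52 = 556.8912 now. The away team offers 556.8912 and keeps 800 − 556.8912 = 243.1088.

556.89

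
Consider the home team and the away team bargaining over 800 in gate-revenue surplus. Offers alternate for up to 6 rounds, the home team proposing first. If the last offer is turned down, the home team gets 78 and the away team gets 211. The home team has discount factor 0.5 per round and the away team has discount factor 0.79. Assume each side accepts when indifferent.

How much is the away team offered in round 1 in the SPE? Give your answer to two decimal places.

Round 6 (the away team proposes): the home team gets 78 if talks fail, so the away team offers 78 and keeps 722.
Round 5 (the home team proposes): the away team can get 722 next round, worth 0.79 × 722 = 570.38 now. The home team offers 570.38 and keeps 800 − 570.38 = 229.62.
Round 4 (the away team proposes): the home team can get 229.62 next round, worth 0.5 × 229.62 = 114.81 now; the away team offers that and keeps 685.19.
Round 3 (the home team proposes): the away team can get 685.19 next round, worth 0.79 × 685.19 = 541.3001 now; the home team offers that and keeps 258.6999.
Round 2 (the away team proposes): the home team can get 258.6999 next round, worth 0.5 × 258.6999 = 129.34995 now, so the away team offers 129.34995, keeping 670.65005.
Round 1 (the home team proposes): the away team can get 670.65005 next round, worth 0.79 × 670.65005 = 529.8135395 now, so the home team offers 529.8135395, keeping 270.1864605.

529.81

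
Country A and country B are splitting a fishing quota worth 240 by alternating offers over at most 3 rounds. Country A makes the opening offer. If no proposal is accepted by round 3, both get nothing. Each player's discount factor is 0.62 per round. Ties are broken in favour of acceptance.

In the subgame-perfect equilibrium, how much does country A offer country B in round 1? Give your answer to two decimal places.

56.54

Round 3 (country A proposes): rejection yields 0 for country B; country A offers 0 and keeps 240.
Round 2 (country B proposes): country A can get 240 next round, worth 0.62 × 240 = 148.8 now. Country B offers 148.8 and keeps 240 − 148.8 = 91.2.
Round 1 (country A proposes): country B can get 91.2 next round, worth 0.62 × 91.2 = 56.544 now; country A offers that and keeps 183.456.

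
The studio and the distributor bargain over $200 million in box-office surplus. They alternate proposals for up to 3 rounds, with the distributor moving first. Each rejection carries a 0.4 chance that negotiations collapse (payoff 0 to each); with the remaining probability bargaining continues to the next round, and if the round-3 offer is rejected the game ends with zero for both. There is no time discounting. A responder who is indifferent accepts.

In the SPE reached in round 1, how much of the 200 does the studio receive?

Round 3 (the distributor proposes): the studio will accept anything ≥ 0, so the distributor offers 0 and keeps 200.
Round 2 (the studio proposes): rejecting gives the distributor an expected 0.6 × 200 = 120, so the studio offers 120, keeping 80.
Round 1 (the distributor proposes): rejecting gives the studio an expected 0.6 × 80 = 48, so the distributor offers 48, keeping 152.

48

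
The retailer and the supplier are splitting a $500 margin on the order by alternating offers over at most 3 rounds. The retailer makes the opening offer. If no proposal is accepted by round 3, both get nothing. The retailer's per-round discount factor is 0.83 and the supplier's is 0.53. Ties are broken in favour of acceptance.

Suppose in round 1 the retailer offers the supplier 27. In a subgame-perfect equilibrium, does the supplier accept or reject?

Reject

Round 3 (the retailer proposes): rejection yields 0 for the supplier; the retailer offers 0 and keeps 500.
Round 2 (the supplier proposes): the retailer can get 500 next round, worth 0.83 × 500 = 415 now. The supplier offers 415 and keeps 500 − 415 = 85.
So by rejecting in round 1, the supplier gets 85 next round, worth 0.53 × 85 = 45.05 now.
Offer 27 < 45.05, so the supplier rejects.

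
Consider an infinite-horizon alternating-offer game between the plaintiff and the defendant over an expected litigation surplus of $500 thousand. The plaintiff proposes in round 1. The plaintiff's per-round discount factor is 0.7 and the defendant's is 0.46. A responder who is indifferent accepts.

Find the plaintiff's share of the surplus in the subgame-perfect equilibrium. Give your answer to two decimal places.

398.23

Let x be the plaintiff's share when the plaintiff proposes and y be the defendant's share when the defendant proposes.
The defendant accepts iff offered ≥ 0.46·y, so x = 500 − 0.46y. Symmetrically y = 500 − 0.7x.
Substituting: x = 500 − 0.46(500 − 0.7x), giving x(1 − 0.7·0.46) = 500(1 − 0.46).
So x = 500 × 0.54 / 0.678 ≈ 398.2301, and the defendant receives 500 − x ≈ 101.7699.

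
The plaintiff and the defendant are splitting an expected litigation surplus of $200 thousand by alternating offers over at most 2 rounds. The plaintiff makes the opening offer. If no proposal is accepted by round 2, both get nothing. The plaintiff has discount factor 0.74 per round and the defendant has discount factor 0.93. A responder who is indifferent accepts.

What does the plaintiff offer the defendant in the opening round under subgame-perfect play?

186

By backward induction:
Round 2 (the defendant proposes): the plaintiff will accept anything ≥ 0, so the defendant offers 0 and keeps 200.
Round 1 (the plaintiff proposes): the defendant can get 200 next round, worth 0.93 × 200 = 186 now, so the plaintiff offers 186, keeping 14.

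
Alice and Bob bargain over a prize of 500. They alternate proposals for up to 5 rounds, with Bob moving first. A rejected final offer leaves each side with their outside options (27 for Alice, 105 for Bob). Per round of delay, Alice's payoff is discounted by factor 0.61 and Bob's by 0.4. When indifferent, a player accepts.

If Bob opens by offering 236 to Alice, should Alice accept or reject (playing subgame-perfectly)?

Work out Alice's continuation value if the offer is rejected.
Round 5 (Bob proposes): Alice gets 27 if talks fail, so Bob offers 27 and keeps 473.
Round 4 (Alice proposes): Bob can get 473 next round, worth 0.4 × 473 = 189.2 now. Alice offers 189.2 and keeps 500 − 189.2 = 310.8.
Round 3 (Bob proposes): Alice can get 310.8 next round, worth 0.61 × 310.8 = 189.588 now, so Bob offers 189.588, keeping 310.412.
Round 2 (Alice proposes): Bob can get 310.412 next round, worth 0.4 × 310.412 = 124.1648 now, so Alice offers 124.1648, keeping 375.8352.
So by rejecting in round 1, Alice gets 375.8352 next round, worth 0.61 × 375.8352 = 229.259472 now.
Offer 236 ≥ 229.259472, so Alice accepts.

Accept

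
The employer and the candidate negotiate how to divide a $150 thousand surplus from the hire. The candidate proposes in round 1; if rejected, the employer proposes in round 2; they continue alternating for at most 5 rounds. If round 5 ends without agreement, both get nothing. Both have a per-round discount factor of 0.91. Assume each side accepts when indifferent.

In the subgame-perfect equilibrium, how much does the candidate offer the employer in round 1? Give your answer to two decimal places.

22.46

Round 5 (the candidate proposes): rejection yields 0 for the employer; the candidate offers 0 and keeps 150.
Round 4 (the employer proposes): the candidate can get 150 next round, worth 0.91 × 150 = 136.5 now; the employer offers that and keeps 13.5.
Round 3 (the candidate proposes): the employer can get 13.5 next round, worth 0.91 × 13.5 = 12.285 now. The candidate offers 12.285 and keeps 150 − 12.285 = 137.715.
Round 2 (the employer proposes): the candidate can get 137.715 next round, worth 0.91 × 137.715 = 125.32065 now. The employer offers 125.32065 and keeps 150 − 125.32065 = 24.67935.
Round 1 (the candidate proposes): the employer can get 24.67935 next round, worth 0.91 × 24.67935 = 22.4582085 now; the candidate offers that and keeps 127.5417915.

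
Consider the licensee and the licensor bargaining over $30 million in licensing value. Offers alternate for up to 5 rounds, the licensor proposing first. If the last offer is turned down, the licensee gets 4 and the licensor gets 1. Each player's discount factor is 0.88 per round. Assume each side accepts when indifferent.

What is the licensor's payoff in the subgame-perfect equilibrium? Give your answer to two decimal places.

Round 5 (the licensor proposes): the licensee gets 4 if talks fail, so the licensor offers 4 and keeps 26.
Round 4 (the licensee proposes): the licensor can get 26 next round, worth 0.88 × 26 = 22.88 now; the licensee offers that and keeps 7.12.
Round 3 (the licensor proposes): the licensee can get 7.12 next round, worth 0.88 × 7.12 = 6.2656 now. The licensor offers 6.2656 and keeps 30 − 6.2656 = 23.7344.
Round 2 (the licensee proposes): the licensor can get 23.7344 next round, worth 0.88 × 23.7344 = 20.886272 now; the licensee offers that and keeps 9.113728.
Round 1 (the licensor proposes): the licensee can get 9.113728 next round, worth 0.88 × 9.113728 = 8.02008064 now; the licensor offers that and keeps 21.97991936.

21.98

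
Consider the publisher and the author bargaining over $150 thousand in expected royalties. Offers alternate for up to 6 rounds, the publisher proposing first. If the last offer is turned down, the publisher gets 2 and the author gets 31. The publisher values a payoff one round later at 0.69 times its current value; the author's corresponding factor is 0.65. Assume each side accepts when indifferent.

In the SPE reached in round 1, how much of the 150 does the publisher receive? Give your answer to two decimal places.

Solve by backward induction from round 6.
Round 6 (the author proposes): the publisher gets 2 if talks fail, so the author offers 2 and keeps 148.
Round 5 (the publisher proposes): the author can get 148 next round, worth 0.65 × 148 = 96.2 now. The publisher offers 96.2 and keeps 150 − 96.2 = 53.8.
Round 4 (the author proposes): the publisher can get 53.8 next round, worth 0.69 × 53.8 = 37.122 now, so the author offers 37.122, keeping 112.878.
Round 3 (the publisher proposes): the author can get 112.878 next round, worth 0.65 × 112.878 = 73.3707 now, so the publisher offers 73.3707, keeping 76.6293.
Round 2 (the author proposes): the publisher can get 76.6293 next round, worth 0.69 × 76.6293 = 52.874217 now. The author offers 52.874217 and keeps 150 − 52.874217 = 97.125783.
Round 1 (the publisher proposes): the author can get 97.125783 next round, worth 0.65 × 97.125783 = 63.13175895 now. The publisher offers 63.13175895 and keeps 150 − 63.13175895 = 86.86824105.

86.87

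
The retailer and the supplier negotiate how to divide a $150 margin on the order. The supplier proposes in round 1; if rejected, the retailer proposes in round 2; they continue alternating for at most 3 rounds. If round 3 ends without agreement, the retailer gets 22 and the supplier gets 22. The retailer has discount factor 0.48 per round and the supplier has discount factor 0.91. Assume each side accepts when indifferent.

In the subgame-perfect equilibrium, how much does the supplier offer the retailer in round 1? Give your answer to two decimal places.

16.09

Work backward from the last round.
Round 3 (the supplier proposes): the retailer gets 22 if talks fail, so the supplier offers 22 and keeps 128.
Round 2 (the retailer proposes): the supplier can get 128 next round, worth 0.91 × 128 = 116.48 now; the retailer offers that and keeps 33.52.
Round 1 (the supplier proposes): the retailer can get 33.52 next round, worth 0.48 × 33.52 = 16.0896 now. The supplier offers 16.0896 and keeps 150 − 16.0896 = 133.9104.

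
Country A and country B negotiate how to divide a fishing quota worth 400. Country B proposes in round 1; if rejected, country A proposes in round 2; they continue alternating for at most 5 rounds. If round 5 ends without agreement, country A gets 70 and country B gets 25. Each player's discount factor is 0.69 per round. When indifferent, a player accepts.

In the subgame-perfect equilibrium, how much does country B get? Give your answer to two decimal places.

257.84

Round 5 (country B proposes): country A gets 70 if talks fail, so country B offers 70 and keeps 330.
Round 4 (country A proposes): country B can get 330 next round, worth 0.69 × 330 = 227.7 now. Country A offers 227.7 and keeps 400 − 227.7 = 172.3.
Round 3 (country B proposes): country A can get 172.3 next round, worth 0.69 × 172.3 = 118.887 now. Country B offers 118.887 and keeps 400 − 118.887 = 281.113.
Round 2 (country A proposes): country B can get 281.113 next round, worth 0.69 × 281.113 = 193.96797 now. Country A offers 193.96797 and keeps 400 − 193.96797 = 206.03203.
Round 1 (country B proposes): country A can get 206.03203 next round, worth 0.69 × 206.03203 = 142.1621007 now; country B offers that and keeps 257.8378993.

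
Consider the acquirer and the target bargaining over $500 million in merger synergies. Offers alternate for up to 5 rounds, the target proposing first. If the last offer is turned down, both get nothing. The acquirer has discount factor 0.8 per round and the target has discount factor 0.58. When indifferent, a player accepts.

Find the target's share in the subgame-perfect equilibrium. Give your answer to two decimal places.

254.05

Work backward from the last round.
Round 5 (the target proposes): the acquirer will accept anything ≥ 0, so the target offers 0 and keeps 500.
Round 4 (the acquirer proposes): the target can get 500 next round, worth 0.58 × 500 = 290 now. The acquirer offers 290 and keeps 500 − 290 = 210.
Round 3 (the target proposes): the acquirer can get 210 next round, worth 0.8 × 210 = 168 now, so the target offers 168, keeping 332.
Round 2 (the acquirer proposes): the target can get 332 next round, worth 0.58 × 332 = 192.56 now. The acquirer offers 192.56 and keeps 500 − 192.56 = 307.44.
Round 1 (the target proposes): the acquirer can get 307.44 next round, worth 0.8 × 307.44 = 245.952 now, so the target offers 245.952, keeping 254.048.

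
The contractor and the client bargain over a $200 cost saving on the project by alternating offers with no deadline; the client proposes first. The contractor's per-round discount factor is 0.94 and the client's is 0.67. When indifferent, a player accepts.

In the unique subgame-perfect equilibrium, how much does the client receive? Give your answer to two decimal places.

32.41

When the client proposes, the contractor accepts any offer worth at least 0.94 times what the contractor would get by proposing next round; and vice versa.
This gives x = 200 − 0.94y and y = 200 − 0.67x, where x and y are each side's share when it proposes.
Hence (1 − 0.94·0.67)x = 200(1 − 0.94), i.e. 0.3702·x = 12.
x ≈ 32.4149; the contractor's share is 200 − x ≈ 167.5851.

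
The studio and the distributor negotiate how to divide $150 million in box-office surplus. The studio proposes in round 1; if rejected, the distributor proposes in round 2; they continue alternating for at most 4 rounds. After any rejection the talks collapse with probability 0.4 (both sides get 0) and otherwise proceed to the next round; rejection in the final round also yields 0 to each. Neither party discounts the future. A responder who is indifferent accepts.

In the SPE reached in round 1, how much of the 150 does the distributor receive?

By backward induction:
Round 4 (the distributor proposes): the studio will accept anything ≥ 0, so the distributor offers 0 and keeps 150.
Round 3 (the studio proposes): rejecting gives the distributor an expected 0.6 × 150 = 90. The studio offers 90 and keeps 150 − 90 = 60.
Round 2 (the distributor proposes): rejecting gives the studio an expected 0.6 × 60 = 36; the distributor offers that and keeps 114.
Round 1 (the studio proposes): rejecting gives the distributor an expected 0.6 × 114 = 68.4, so the studio offers 68.4, keeping 81.6.

68.4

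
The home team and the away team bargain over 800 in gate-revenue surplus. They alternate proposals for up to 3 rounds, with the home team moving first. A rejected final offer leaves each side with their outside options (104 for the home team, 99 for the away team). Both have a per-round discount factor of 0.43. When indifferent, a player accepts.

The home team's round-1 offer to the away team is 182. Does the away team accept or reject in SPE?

Reject

Work out the away team's continuation value if the offer is rejected.
Round 3 (the home team proposes): the away team gets 99 if talks fail, so the home team offers 99 and keeps 701.
Round 2 (the away team proposes): the home team can get 701 next round, worth 0.43 × 701 = 301.43 now. The away team offers 301.43 and keeps 800 − 301.43 = 498.57.
So by rejecting in round 1, the away team gets 498.57 next round, worth 0.43 × 498.57 = 214.3851 now.
Offer 182 < 214.3851, so the away team rejects.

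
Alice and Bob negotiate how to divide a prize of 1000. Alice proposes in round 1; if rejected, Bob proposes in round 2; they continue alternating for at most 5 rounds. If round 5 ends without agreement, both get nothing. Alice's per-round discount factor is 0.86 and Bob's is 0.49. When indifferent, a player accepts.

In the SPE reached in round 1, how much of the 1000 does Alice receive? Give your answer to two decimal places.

902.49

Round 5 (Alice proposes): Bob will accept anything ≥ 0, so Alice offers 0 and keeps 1000.
Round 4 (Bob proposes): Alice can get 1000 next round, worth 0.86 × 1000 = 860 now. Bob offers 860 and keeps 1000 − 860 = 140.
Round 3 (Alice proposes): Bob can get 140 next round, worth 0.49 × 140 = 68.6 now, so Alice offers 68.6, keeping 931.4.
Round 2 (Bob proposes): Alice can get 931.4 next round, worth 0.86 × 931.4 = 801.004 now. Bob offers 801.004 and keeps 1000 − 801.004 = 198.996.
Round 1 (Alice proposes): Bob can get 198.996 next round, worth 0.49 × 198.996 = 97.50804 now. Alice offers 97.50804 and keeps 1000 − 97.50804 = 902.49196.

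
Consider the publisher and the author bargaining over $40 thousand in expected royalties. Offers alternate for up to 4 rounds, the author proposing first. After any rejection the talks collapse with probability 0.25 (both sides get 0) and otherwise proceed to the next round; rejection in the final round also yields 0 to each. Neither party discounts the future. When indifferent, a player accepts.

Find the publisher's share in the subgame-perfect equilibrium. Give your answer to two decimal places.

24.38

Round 4 (the publisher proposes): the author will accept anything ≥ 0, so the publisher offers 0 and keeps 40.
Round 3 (the author proposes): rejecting gives the publisher an expected 0.75 × 40 = 30; the author offers that and keeps 10.
Round 2 (the publisher proposes): rejecting gives the author an expected 0.75 × 10 = 7.5, so the publisher offers 7.5, keeping 32.5.
Round 1 (the author proposes): rejecting gives the publisher an expected 0.75 × 32.5 = 24.375, so the author offers 24.375, keeping 15.625.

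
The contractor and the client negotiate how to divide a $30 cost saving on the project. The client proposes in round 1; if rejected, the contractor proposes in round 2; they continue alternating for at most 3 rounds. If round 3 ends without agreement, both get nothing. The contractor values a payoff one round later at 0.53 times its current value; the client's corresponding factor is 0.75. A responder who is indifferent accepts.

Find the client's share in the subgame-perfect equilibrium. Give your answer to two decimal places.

26.03

By backward induction:
Round 3 (the client proposes): the contractor will accept anything ≥ 0, so the client offers 0 and keeps 30.
Round 2 (the contractor proposes): the client can get 30 next round, worth 0.75 × 30 = 22.5 now, so the contractor offers 22.5, keeping 7.5.
Round 1 (the client proposes): the contractor can get 7.5 next round, worth 0.53 × 7.5 = 3.975 now, so the client offers 3.975, keeping 26.025.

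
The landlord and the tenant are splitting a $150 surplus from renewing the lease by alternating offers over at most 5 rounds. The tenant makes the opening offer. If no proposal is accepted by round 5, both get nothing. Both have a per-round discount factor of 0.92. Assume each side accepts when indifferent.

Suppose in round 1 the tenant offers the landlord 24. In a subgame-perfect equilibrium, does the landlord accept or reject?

Work out the landlord's continuation value if the offer is rejected.
Round 5 (the tenant proposes): rejection yields 0 for the landlord; the tenant offers 0 and keeps 150.
Round 4 (the landlord proposes): the tenant can get 150 next round, worth 0.92 × 150 = 138 now; the landlord offers that and keeps 12.
Round 3 (the tenant proposes): the landlord can get 12 next round, worth 0.92 × 12 = 11.04 now. The tenant offers 11.04 and keeps 150 − 11.04 = 138.96.
Round 2 (the landlord proposes): the tenant can get 138.96 next round, worth 0.92 × 138.96 = 127.8432 now, so the landlord offers 127.8432, keeping 22.1568.
So by rejecting in round 1, the landlord gets 22.1568 next round, worth 0.92 × 22.1568 = 20.384256 now.
Offer 24 ≥ 20.384256, so the landlord accepts.

Accept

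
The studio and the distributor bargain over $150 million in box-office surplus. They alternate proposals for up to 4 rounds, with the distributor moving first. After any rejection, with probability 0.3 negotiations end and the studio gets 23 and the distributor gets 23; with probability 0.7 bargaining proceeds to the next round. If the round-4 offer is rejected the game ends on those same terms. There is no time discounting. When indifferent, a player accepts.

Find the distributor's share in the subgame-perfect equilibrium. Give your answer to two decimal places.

By backward induction:
Round 4 (the studio proposes): the distributor gets 23 if talks fail, so the studio offers 23 and keeps 127.
Round 3 (the distributor proposes): rejecting gives the studio an expected 0.7 × 127 + 0.3 × 23 = 95.8. The distributor offers 95.8 and keeps 150 − 95.8 = 54.2.
Round 2 (the studio proposes): rejecting gives the distributor an expected 0.7 × 54.2 + 0.3 × 23 = 44.84; the studio offers that and keeps 105.16.
Round 1 (the distributor proposes): rejecting gives the studio an expected 0.7 × 105.16 + 0.3 × 23 = 80.512. The distributor offers 80.512 and keeps 150 − 80.512 = 69.488.

69.49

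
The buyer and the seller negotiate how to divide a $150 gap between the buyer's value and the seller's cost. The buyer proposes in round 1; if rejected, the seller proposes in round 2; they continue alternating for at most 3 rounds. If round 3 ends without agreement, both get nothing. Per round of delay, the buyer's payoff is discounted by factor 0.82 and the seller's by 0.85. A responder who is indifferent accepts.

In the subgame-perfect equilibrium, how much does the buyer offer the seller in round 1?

22.95

Round 3 (the buyer proposes): rejection yields 0 for the seller; the buyer offers 0 and keeps 150.
Round 2 (the seller proposes): the buyer can get 150 next round, worth 0.82 × 150 = 123 now; the seller offers that and keeps 27.
Round 1 (the buyer proposes): the seller can get 27 next round, worth 0.85 × 27 = 22.95 now. The buyer offers 22.95 and keeps 150 − 22.95 = 127.05.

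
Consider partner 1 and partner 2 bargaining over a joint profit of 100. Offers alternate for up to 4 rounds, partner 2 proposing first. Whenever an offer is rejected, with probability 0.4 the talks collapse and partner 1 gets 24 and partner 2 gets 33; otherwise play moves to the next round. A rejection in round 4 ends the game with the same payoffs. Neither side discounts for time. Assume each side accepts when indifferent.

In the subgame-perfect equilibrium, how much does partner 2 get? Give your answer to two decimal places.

Round 4 (partner 1 proposes): partner 2 gets 33 if talks fail, so partner 1 offers 33 and keeps 67.
Round 3 (partner 2 proposes): rejecting gives partner 1 an expected 0.6 × 67 + 0.4 × 24 = 49.8; partner 2 offers that and keeps 50.2.
Round 2 (partner 1 proposes): rejecting gives partner 2 an expected 0.6 × 50.2 + 0.4 × 33 = 43.32, so partner 1 offers 43.32, keeping 56.68.
Round 1 (partner 2 proposes): rejecting gives partner 1 an expected 0.6 × 56.68 + 0.4 × 24 = 43.608, so partner 2 offers 43.608, keeping 56.392.

56.39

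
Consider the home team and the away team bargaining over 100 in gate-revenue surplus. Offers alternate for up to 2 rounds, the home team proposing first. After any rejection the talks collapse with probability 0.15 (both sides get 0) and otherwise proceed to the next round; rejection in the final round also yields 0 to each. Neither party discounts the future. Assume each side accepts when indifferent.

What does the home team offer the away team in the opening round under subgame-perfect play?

85

Round 2 (the away team proposes): the home team will accept anything ≥ 0, so the away team offers 0 and keeps 100.
Round 1 (the home team proposes): rejecting gives the away team an expected 0.85 × 100 = 85, so the home team offers 85, keeping 15.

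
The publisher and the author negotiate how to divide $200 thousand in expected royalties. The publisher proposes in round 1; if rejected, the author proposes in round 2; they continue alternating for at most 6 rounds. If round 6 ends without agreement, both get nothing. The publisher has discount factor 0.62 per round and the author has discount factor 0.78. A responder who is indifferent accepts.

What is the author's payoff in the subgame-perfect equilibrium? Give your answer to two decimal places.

124.43

Solve by backward induction from round 6.
Round 6 (the author proposes): the publisher will accept anything ≥ 0, so the author offers 0 and keeps 200.
Round 5 (the publisher proposes): the author can get 200 next round, worth 0.78 × 200 = 156 now; the publisher offers that and keeps 44.
Round 4 (the author proposes): the publisher can get 44 next round, worth 0.62 × 44 = 27.28 now. The author offers 27.28 and keeps 200 − 27.28 = 172.72.
Round 3 (the publisher proposes): the author can get 172.72 next round, worth 0.78 × 172.72 = 134.7216 now. The publisher offers 134.7216 and keeps 200 − 134.7216 = 65.2784.
Round 2 (the author proposes): the publisher can get 65.2784 next round, worth 0.62 × 65.2784 = 40.472608 now. The author offers 40.472608 and keeps 200 − 40.472608 = 159.527392.
Round 1 (the publisher proposes): the author can get 159.527392 next round, worth 0.78 × 159.527392 = 124.43136576 now; the publisher offers that and keeps 75.56863424.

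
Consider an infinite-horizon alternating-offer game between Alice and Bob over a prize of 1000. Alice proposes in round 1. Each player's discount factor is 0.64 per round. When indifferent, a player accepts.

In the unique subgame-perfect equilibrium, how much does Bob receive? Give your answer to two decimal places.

In a stationary SPE each proposer offers the other exactly their discounted continuation value.
If Alice keeps x when proposing and Bob keeps y when proposing, then x = 1000 − 0.64y and y = 1000 − 0.64x.
Solving: x = 1000(1 − 0.64) / (1 − 0.64·0.64) = 360 / 0.5904 ≈ 609.7561.
Bob gets 1000 − 609.7561 ≈ 390.2439.

390.24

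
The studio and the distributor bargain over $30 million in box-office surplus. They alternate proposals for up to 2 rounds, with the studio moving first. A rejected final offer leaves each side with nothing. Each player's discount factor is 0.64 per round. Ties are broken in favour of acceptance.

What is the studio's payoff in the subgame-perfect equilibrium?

10.8

Solve by backward induction from round 2.
Round 2 (the distributor proposes): the studio will accept anything ≥ 0, so the distributor offers 0 and keeps 30.
Round 1 (the studio proposes): the distributor can get 30 next round, worth 0.64 × 30 = 19.2 now, so the studio offers 19.2, keeping 10.8.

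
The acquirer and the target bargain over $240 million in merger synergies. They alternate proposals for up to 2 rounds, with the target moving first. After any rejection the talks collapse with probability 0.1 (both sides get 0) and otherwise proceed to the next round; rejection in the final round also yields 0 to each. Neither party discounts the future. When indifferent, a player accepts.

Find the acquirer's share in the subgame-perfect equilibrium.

Round 2 (the acquirer proposes): the target will accept anything ≥ 0, so the acquirer offers 0 and keeps 240.
Round 1 (the target proposes): rejecting gives the acquirer an expected 0.9 × 240 = 216. The target offers 216 and keeps 240 − 216 = 24.

216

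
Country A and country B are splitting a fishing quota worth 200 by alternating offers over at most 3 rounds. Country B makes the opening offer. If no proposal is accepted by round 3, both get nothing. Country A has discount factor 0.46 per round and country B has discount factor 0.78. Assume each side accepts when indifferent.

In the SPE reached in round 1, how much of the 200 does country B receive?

Work backward from the last round.
Round 3 (country B proposes): rejection yields 0 for country A; country B offers 0 and keeps 200.
Round 2 (country A proposes): country B can get 200 next round, worth 0.78 × 200 = 156 now. Country A offers 156 and keeps 200 − 156 = 44.
Round 1 (country B proposes): country A can get 44 next round, worth 0.46 × 44 = 20.24 now. Country B offers 20.24 and keeps 200 − 20.24 = 179.76.

179.76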